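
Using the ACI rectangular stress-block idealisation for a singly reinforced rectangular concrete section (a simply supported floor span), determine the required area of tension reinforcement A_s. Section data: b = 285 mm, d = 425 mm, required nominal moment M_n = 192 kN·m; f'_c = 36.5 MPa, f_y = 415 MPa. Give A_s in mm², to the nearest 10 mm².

With M_n = 0.85 f'_c a b (d − a/2), solve the quadratic for a:
a = d − √(d² − 2M_n/(0.85 f'_c b)) = 425 − √(425² − 2 × 192×10⁶/(0.85 × 36.5 × 285)) = 54.60 mm.
A_s = 0.85 f'_c a b / f_y = 0.85 × 36.5 × 54.60 × 285 / 415 = 1163.3 mm².

A_s ≈ 1160 mm²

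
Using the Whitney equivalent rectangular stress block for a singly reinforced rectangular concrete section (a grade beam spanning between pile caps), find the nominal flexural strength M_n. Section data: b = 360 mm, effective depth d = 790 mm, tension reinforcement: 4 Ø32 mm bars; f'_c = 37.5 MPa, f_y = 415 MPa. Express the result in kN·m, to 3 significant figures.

M_n ≈ 977 kN·m

A_s = 4 × 804 = 3216 mm².
T = A_s f_y = 3216 × 415 = 1334640 N = 1334.64 kN.
From C = T: a = T/(0.85 f'_c b) = 1334640/(0.85 × 37.5 × 360) = 116.31 mm.
M_n = T(d − a/2) = 1334.64 kN × (790 − 58.155) mm = 976.75 kN·m.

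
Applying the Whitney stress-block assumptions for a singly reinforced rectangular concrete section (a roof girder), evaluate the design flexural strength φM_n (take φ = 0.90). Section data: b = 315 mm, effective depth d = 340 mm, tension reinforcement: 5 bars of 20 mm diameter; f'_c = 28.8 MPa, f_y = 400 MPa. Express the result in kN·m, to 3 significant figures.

φM_n ≈ 169 kN·m

A_s = 5 × 314 = 1570 mm².
T = A_s f_y = 1570 × 400 = 628000 N = 628 kN.
From C = T: a = T/(0.85 f'_c b) = 628000/(0.85 × 28.8 × 315) = 81.44 mm.
M_n = T(d − a/2) = 628 kN × (340 − 40.72) mm = 187.95 kN·m.
φM_n = 0.90 × 187.95 = 169.16 kN·m.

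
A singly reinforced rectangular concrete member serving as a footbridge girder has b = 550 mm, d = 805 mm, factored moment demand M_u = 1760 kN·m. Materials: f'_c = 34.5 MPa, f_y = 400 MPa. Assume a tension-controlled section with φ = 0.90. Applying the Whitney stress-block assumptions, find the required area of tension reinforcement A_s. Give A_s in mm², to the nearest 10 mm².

M_n = M_u/φ = 1760/0.90 = 1955.56 kN·m.
With M_n = 0.85 f'_c a b (d − a/2), solve the quadratic for a:
a = d − √(d² − 2M_n/(0.85 f'_c b)) = 805 − √(805² − 2 × 1955.56×10⁶/(0.85 × 34.5 × 550)) = 168.19 mm.
A_s = 0.85 f'_c a b / f_y = 0.85 × 34.5 × 168.19 × 550 / 400 = 6781.7 mm².

A_s ≈ 6780 mm²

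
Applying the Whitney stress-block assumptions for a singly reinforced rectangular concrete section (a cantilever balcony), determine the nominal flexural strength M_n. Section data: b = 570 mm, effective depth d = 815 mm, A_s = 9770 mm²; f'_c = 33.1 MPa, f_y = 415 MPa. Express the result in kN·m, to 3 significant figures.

T = A_s f_y = 9770 × 415 = 4054550 N = 4054.55 kN.
From C = T: a = T/(0.85 f'_c b) = 4054550/(0.85 × 33.1 × 570) = 252.83 mm.
M_n = T(d − a/2) = 4054.55 kN × (815 − 126.415) mm = 2791.90 kN·m.

M_n ≈ 2790 kN·m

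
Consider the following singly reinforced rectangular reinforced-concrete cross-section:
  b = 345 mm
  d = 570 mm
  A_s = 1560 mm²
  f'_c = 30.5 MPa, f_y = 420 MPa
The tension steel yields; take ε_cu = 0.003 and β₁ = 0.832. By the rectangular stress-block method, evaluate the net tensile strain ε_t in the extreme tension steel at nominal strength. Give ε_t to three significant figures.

a = A_s f_y/(0.85 f'_c b) = 73.25 mm.
β₁ = 0.832, so c = a/β₁ = 73.25/0.832 = 88.04 mm.
From the linear strain diagram with ε_cu = 0.003: ε_t = 0.003 (d − c)/c = 0.003 × (570 − 88.04)/88.04 = 0.0164.
Since ε_t ≥ 0.005, the section is tension-controlled.

ε_t ≈ 0.0164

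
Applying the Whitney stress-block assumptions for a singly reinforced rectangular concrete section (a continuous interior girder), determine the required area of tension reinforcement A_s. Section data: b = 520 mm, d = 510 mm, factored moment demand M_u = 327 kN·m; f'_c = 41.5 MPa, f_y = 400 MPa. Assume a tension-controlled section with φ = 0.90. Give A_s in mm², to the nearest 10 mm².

M_n = M_u/φ = 327/0.90 = 363.333 kN·m.
With M_n = 0.85 f'_c a b (d − a/2), solve the quadratic for a:
a = d − √(d² − 2M_n/(0.85 f'_c b)) = 510 − √(510² − 2 × 363.333×10⁶/(0.85 × 41.5 × 520)) = 40.44 mm.
A_s = 0.85 f'_c a b / f_y = 0.85 × 41.5 × 40.44 × 520 / 400 = 1854.5 mm².

A_s ≈ 1850 mm²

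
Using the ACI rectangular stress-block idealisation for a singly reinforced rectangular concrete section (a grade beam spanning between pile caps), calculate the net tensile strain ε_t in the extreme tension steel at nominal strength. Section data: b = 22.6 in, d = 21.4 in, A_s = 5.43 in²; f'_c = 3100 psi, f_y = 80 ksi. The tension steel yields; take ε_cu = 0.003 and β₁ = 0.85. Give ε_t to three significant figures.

ε_t ≈ 0.00448

a = A_s f_y/(0.85 f'_c b) = 7.295 in.
β₁ = 0.85, so c = a/β₁ = 7.295/0.85 = 8.582 in.
From the linear strain diagram with ε_cu = 0.003: ε_t = 0.003 (d − c)/c = 0.003 × (21.4 − 8.582)/8.582 = 0.00448.
ε_t is between 0.004 and 0.005 — transition zone.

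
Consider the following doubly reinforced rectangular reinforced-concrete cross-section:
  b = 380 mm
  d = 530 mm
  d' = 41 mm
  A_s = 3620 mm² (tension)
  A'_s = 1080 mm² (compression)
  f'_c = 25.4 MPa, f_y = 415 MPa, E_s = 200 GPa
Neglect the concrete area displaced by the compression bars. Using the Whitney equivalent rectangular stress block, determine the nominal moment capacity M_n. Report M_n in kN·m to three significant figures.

M_n ≈ 710 kN·m

Assume both tension and compression steel yield.
Net tension couple steel: A_s − A'_s = 2540 mm².
a = (A_s − A'_s) f_y / (0.85 f'_c b) = 1054100/(0.85 × 25.4 × 380) = 128.48 mm.
c = a/β₁ = 128.48/0.85 = 151.15 mm; ε'_s = 0.003(c − d')/c = 0.0022 ≥ f_y/E_s = 0.0021, so compression steel does yield.
M_n = (A_s − A'_s) f_y (d − a/2) + A'_s f_y (d − d') = [1054100 × (530 − 64.24) + 448200 × (530 − 41)] × 10⁻⁶ = 490.96 + 219.17 = 710.13 kN·m.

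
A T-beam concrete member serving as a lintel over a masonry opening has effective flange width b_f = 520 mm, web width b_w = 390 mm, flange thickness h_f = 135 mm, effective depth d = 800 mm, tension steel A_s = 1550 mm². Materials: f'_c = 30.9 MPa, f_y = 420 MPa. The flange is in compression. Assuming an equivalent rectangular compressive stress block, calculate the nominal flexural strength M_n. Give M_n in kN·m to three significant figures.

Tension: T = A_s f_y = 1550 × 420 = 651000 N.
Try a within the flange: a = T/(0.85 f'_c b_f) = 651000/(0.85 × 30.9 × 520) = 47.67 mm.
Since a = 47.67 ≤ h_f = 135 mm, the stress block lies entirely in the flange; analyse as a rectangular beam of width b_f.
M_n = T(d − a/2) = 651000 × (800 − 23.835) = 505.28 × 10⁶ N·mm.
M_n = 505.28 kN·m.

M_n ≈ 505 kN·m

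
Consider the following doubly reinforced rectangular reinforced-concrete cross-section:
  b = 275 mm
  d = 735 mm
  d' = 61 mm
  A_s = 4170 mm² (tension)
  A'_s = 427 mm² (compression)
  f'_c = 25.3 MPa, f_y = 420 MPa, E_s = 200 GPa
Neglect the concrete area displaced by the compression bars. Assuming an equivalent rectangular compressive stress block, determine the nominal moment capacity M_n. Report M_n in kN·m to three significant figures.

M_n ≈ 1070 kN·m

Assume both tension and compression steel yield.
Net tension couple steel: A_s − A'_s = 3743 mm².
a = (A_s − A'_s) f_y / (0.85 f'_c b) = 1572060/(0.85 × 25.3 × 275) = 265.83 mm.
c = a/β₁ = 265.83/0.85 = 312.74 mm; ε'_s = 0.003(c − d')/c = 0.0024 ≥ f_y/E_s = 0.0021, so compression steel does yield.
M_n = (A_s − A'_s) f_y (d − a/2) + A'_s f_y (d − d') = [1572060 × (735 − 132.915) + 179340 × (735 − 61)] × 10⁻⁶ = 946.51 + 120.88 = 1067.39 kN·m.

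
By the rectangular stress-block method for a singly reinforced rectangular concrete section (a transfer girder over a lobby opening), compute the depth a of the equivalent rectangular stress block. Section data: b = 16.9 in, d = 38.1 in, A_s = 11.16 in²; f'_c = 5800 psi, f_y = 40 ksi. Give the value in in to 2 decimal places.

a ≈ 5.36 in

T = A_s f_y = 11.16 × 40 = 446.4 kips.
a = T/(0.85 f'_c b) = 446.4/(0.85 × 5.8 × 16.9) = 5.36 in.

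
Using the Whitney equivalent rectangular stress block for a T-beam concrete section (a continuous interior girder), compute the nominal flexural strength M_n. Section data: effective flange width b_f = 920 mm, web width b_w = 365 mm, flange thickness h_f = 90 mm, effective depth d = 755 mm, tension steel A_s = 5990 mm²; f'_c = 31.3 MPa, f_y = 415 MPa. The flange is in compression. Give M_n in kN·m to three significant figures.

Tension: T = A_s f_y = 5990 × 415 = 2485850 N.
Try a within the flange: a = T/(0.85 f'_c b_f) = 2485850/(0.85 × 31.3 × 920) = 101.56 mm.
a = 101.56 > h_f = 90 mm: the block extends into the web. Split into flange-overhang and web parts.
C_f = 0.85 f'_c (b_f − b_w) h_f = 0.85 × 31.3 × (920 − 365) × 90 = 1328920 N.
Remaining web compression depth: a_w = (T − C_f)/(0.85 f'_c b_w) = (2485850 − 1328920)/(0.85 × 31.3 × 365) = 119.14 mm.
M_n = C_f(d − h_f/2) + (T − C_f)(d − a_w/2) = 1328920 × (755 − 45) + 1156930 × (755 − 59.57) = 943.53 + 804.56 = 1748.09 × 10⁶ N·mm.
M_n = 1748.09 kN·m.

M_n ≈ 1750 kN·m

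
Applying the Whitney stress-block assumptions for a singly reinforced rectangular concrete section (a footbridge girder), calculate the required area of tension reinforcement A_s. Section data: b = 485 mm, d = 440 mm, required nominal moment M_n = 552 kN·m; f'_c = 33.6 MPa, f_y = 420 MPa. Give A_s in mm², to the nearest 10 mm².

With M_n = 0.85 f'_c a b (d − a/2), solve the quadratic for a:
a = d − √(d² − 2M_n/(0.85 f'_c b)) = 440 − √(440² − 2 × 552×10⁶/(0.85 × 33.6 × 485)) = 102.51 mm.
A_s = 0.85 f'_c a b / f_y = 0.85 × 33.6 × 102.51 × 485 / 420 = 3380.8 mm².

A_s ≈ 3380 mm²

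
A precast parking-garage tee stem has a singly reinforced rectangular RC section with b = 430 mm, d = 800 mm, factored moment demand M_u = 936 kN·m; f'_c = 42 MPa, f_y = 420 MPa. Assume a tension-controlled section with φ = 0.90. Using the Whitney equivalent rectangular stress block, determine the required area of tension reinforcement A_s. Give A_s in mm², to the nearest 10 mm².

A_s ≈ 3280 mm²

M_n = M_u/φ = 936/0.90 = 1040 kN·m.
With M_n = 0.85 f'_c a b (d − a/2), solve the quadratic for a:
a = d − √(d² − 2M_n/(0.85 f'_c b)) = 800 − √(800² − 2 × 1040×10⁶/(0.85 × 42 × 430)) = 89.72 mm.
A_s = 0.85 f'_c a b / f_y = 0.85 × 42 × 89.72 × 430 / 420 = 3279.3 mm².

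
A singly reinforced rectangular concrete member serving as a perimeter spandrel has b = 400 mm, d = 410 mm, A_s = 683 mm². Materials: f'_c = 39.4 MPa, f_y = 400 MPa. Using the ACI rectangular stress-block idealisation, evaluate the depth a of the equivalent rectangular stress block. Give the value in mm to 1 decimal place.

a ≈ 20.4 mm

T = A_s f_y = 683 × 400 = 273200 N = 273.2 kN.
Setting C = 0.85 f'_c a b equal to T: a = 273200/(0.85 × 39.4 × 400) = 20.4 mm.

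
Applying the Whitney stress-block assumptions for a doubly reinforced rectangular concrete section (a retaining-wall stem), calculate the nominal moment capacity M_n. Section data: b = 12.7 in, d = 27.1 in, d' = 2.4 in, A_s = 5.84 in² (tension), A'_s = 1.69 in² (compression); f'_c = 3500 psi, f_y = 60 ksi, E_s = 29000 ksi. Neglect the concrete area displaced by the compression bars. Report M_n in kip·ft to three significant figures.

Assume both steels yield.
a = (A_s − A'_s) f_y/(0.85 f'_c b) = (5.84 − 1.69) × 60/(0.85 × 3.5 × 12.7) = 6.590 in.
c = a/β₁ = 6.590/0.85 = 7.753 in; ε'_s = 0.003(c − d')/c = 0.0021 ≥ ε_y = 0.0021, so the compression steel yields.
M_n = (A_s − A'_s) f_y (d − a/2) + A'_s f_y (d − d') = 249 × (27.1 − 3.295) + 101.4 × (27.1 − 2.4) = 5927.4 + 2504.6 = 8432.0 kip·in = 8432.0/12 = 702.67 kip·ft.

M_n ≈ 703 kip·ft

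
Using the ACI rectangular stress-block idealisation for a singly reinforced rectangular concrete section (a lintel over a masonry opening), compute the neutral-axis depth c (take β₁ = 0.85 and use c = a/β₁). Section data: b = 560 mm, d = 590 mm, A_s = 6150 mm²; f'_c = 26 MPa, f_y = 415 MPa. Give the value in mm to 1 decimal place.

T = A_s f_y = 6150 × 415 = 2552250 N = 2552.25 kN.
Setting C = 0.85 f'_c a b equal to T: a = 2552250/(0.85 × 26 × 560) = 206.226 mm.
With β₁ = 0.85, c = a/β₁ = 206.226/0.85 = 242.6 mm.

c ≈ 242.6 mm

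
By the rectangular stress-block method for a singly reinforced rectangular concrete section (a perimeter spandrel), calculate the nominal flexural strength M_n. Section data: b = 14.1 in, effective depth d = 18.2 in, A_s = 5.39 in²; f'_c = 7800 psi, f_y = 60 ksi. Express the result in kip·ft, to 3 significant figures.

T = A_s f_y = 5.39 × 60 = 323.4 kips.
a = T/(0.85 f'_c b) = 323.4/(0.85 × 7.8 × 14.1) = 3.459 in.
M_n = T(d − a/2) = 323.4 × (18.2 − 1.7295) = 5326.6 kip·in = 5326.6/12 = 443.88 kip·ft.

M_n ≈ 444 kip·ft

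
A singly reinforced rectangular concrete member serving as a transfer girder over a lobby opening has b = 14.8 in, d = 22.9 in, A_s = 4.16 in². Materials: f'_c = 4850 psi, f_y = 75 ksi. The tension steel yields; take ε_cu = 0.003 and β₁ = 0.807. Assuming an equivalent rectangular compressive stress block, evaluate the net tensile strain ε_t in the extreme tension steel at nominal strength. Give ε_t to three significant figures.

a = A_s f_y/(0.85 f'_c b) = 5.114 in.
β₁ = 0.807, so c = a/β₁ = 5.114/0.807 = 6.337 in.
From the linear strain diagram with ε_cu = 0.003: ε_t = 0.003 (d − c)/c = 0.003 × (22.9 − 6.337)/6.337 = 0.00784.
Since ε_t ≥ 0.005, the section is tension-controlled.

ε_t ≈ 0.00784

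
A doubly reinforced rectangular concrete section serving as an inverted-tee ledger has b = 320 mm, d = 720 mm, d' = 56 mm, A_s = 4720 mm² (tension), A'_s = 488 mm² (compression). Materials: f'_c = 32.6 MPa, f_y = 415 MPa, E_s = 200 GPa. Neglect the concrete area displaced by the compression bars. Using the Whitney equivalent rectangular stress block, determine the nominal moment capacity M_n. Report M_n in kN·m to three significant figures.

Assume both tension and compression steel yield.
Net tension couple steel: A_s − A'_s = 4232 mm².
a = (A_s − A'_s) f_y / (0.85 f'_c b) = 1756280/(0.85 × 32.6 × 320) = 198.06 mm.
c = a/β₁ = 198.06/0.817 = 242.42 mm; ε'_s = 0.003(c − d')/c = 0.0023 ≥ f_y/E_s = 0.0021, so compression steel does yield.
M_n = (A_s − A'_s) f_y (d − a/2) + A'_s f_y (d − d') = [1756280 × (720 − 99.03) + 202520 × (720 − 56)] × 10⁻⁶ = 1090.60 + 134.47 = 1225.07 kN·m.

M_n ≈ 1230 kN·m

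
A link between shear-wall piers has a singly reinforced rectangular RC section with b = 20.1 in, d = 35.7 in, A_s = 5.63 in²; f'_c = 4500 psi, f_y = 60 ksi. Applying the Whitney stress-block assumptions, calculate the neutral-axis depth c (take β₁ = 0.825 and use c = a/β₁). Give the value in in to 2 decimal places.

c ≈ 5.33 in

T = A_s f_y = 5.63 × 60 = 337.8 kips.
a = T/(0.85 f'_c b) = 337.8/(0.85 × 4.5 × 20.1) = 4.3937 in.
With β₁ = 0.825, c = a/β₁ = 4.3937/0.825 = 5.33 in.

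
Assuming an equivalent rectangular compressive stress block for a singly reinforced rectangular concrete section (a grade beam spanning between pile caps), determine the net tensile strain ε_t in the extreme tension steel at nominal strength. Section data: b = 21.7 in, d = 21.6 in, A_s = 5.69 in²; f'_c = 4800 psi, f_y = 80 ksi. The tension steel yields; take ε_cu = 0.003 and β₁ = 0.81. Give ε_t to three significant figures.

ε_t ≈ 0.00721

a = A_s f_y/(0.85 f'_c b) = 5.141 in.
β₁ = 0.81, so c = a/β₁ = 5.141/0.81 = 6.347 in.
From the linear strain diagram with ε_cu = 0.003: ε_t = 0.003 (d − c)/c = 0.003 × (21.6 − 6.347)/6.347 = 0.00721.
Since ε_t ≥ 0.005, the section is tension-controlled.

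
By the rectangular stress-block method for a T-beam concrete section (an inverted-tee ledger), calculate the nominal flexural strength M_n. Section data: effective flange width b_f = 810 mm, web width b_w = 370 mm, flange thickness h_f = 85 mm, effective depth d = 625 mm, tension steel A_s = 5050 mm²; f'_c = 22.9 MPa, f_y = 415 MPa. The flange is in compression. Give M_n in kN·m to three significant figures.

M_n ≈ 1150 kN·m

Tension: T = A_s f_y = 5050 × 415 = 2095750 N.
Try a within the flange: a = T/(0.85 f'_c b_f) = 2095750/(0.85 × 22.9 × 810) = 132.92 mm.
a = 132.92 > h_f = 85 mm: the block extends into the web. Split into flange-overhang and web parts.
C_f = 0.85 f'_c (b_f − b_w) h_f = 0.85 × 22.9 × (810 − 370) × 85 = 727991 N.
Remaining web compression depth: a_w = (T − C_f)/(0.85 f'_c b_w) = (2095750 − 727991)/(0.85 × 22.9 × 370) = 189.91 mm.
M_n = C_f(d − h_f/2) + (T − C_f)(d − a_w/2) = 727991 × (625 − 42.5) + 1367759 × (625 − 94.955) = 424.05 + 724.97 = 1149.02 × 10⁶ N·mm.
M_n = 1149.02 kN·m.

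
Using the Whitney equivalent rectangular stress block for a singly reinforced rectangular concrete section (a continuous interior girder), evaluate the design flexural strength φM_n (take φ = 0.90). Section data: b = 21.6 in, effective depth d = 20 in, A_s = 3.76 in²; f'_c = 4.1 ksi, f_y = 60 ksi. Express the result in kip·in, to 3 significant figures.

φM_n ≈ 3760 kip·in

T = A_s f_y = 3.76 × 60 = 225.6 kips.
a = T/(0.85 f'_c b) = 225.6/(0.85 × 4.1 × 21.6) = 2.997 in.
M_n = T(d − a/2) = 225.6 × (20 − 1.4985) = 4173.9 kip·in.
φM_n = 0.90 × 4173.9 = 3756.5 kip·in.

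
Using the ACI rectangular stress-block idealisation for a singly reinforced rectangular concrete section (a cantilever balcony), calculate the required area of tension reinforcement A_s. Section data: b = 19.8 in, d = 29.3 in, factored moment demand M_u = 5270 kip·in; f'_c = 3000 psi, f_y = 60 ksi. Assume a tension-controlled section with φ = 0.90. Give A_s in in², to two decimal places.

M_n = M_u/φ = 5270/0.90 = 5855.56 kip·in.
From M_n = 0.85 f'_c a b (d − a/2):
a = d − √(d² − 2M_n/(0.85 f'_c b)) = 29.3 − √(29.3² − 2 × 5855.56/(0.85 × 3 × 19.8)) = 4.269 in.
A_s = 0.85 f'_c a b / f_y = 0.85 × 3 × 4.269 × 19.8 / 60 = 3.592 in².

A_s ≈ 3.59 in²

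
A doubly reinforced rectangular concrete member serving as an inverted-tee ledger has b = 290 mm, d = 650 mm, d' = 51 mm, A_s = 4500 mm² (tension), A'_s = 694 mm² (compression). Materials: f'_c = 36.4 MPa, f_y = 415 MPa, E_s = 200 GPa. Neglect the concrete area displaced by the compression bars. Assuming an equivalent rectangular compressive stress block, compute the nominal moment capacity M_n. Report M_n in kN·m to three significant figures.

Assume both tension and compression steel yield.
Net tension couple steel: A_s − A'_s = 3806 mm².
a = (A_s − A'_s) f_y / (0.85 f'_c b) = 1579490/(0.85 × 36.4 × 290) = 176.03 mm.
c = a/β₁ = 176.03/0.79 = 222.82 mm; ε'_s = 0.003(c − d')/c = 0.0023 ≥ f_y/E_s = 0.0021, so compression steel does yield.
M_n = (A_s − A'_s) f_y (d − a/2) + A'_s f_y (d − d') = [1579490 × (650 − 88.015) + 288010 × (650 − 51)] × 10⁻⁶ = 887.65 + 172.52 = 1060.17 kN·m.

M_n ≈ 1060 kN·m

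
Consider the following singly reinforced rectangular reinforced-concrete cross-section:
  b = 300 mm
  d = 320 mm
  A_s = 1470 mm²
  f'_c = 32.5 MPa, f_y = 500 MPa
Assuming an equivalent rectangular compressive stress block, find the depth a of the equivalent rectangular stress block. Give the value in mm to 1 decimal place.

T = A_s f_y = 1470 × 500 = 735000 N = 735 kN.
Setting C = 0.85 f'_c a b equal to T: a = 735000/(0.85 × 32.5 × 300) = 88.7 mm.

a ≈ 88.7 mm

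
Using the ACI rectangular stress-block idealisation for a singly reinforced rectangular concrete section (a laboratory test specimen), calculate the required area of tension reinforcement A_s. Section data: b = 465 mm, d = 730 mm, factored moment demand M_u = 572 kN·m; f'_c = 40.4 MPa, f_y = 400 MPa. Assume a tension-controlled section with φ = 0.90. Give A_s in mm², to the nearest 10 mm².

A_s ≈ 2260 mm²

M_n = M_u/φ = 572/0.90 = 635.556 kN·m.
With M_n = 0.85 f'_c a b (d − a/2), solve the quadratic for a:
a = d − √(d² − 2M_n/(0.85 f'_c b)) = 730 − √(730² − 2 × 635.556×10⁶/(0.85 × 40.4 × 465)) = 56.73 mm.
A_s = 0.85 f'_c a b / f_y = 0.85 × 40.4 × 56.73 × 465 / 400 = 2264.7 mm².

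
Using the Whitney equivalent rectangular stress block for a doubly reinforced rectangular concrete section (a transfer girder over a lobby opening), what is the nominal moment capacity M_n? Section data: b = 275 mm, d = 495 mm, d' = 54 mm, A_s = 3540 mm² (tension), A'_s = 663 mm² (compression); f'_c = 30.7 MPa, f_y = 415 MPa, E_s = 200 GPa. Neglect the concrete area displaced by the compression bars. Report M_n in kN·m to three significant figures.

M_n ≈ 613 kN·m

Assume both tension and compression steel yield.
Net tension couple steel: A_s − A'_s = 2877 mm².
a = (A_s − A'_s) f_y / (0.85 f'_c b) = 1193955/(0.85 × 30.7 × 275) = 166.38 mm.
c = a/β₁ = 166.38/0.831 = 200.22 mm; ε'_s = 0.003(c − d')/c = 0.0022 ≥ f_y/E_s = 0.0021, so compression steel does yield.
M_n = (A_s − A'_s) f_y (d − a/2) + A'_s f_y (d − d') = [1193955 × (495 − 83.19) + 275145 × (495 − 54)] × 10⁻⁶ = 491.68 + 121.34 = 613.02 kN·m.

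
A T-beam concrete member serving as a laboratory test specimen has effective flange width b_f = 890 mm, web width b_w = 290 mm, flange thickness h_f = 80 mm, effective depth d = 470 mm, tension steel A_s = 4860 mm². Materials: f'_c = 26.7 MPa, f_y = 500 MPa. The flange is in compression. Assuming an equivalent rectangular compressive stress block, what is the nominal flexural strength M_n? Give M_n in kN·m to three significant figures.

Tension: T = A_s f_y = 4860 × 500 = 2430000 N.
Try a within the flange: a = T/(0.85 f'_c b_f) = 2430000/(0.85 × 26.7 × 890) = 120.31 mm.
a = 120.31 > h_f = 80 mm: the block extends into the web. Split into flange-overhang and web parts.
C_f = 0.85 f'_c (b_f − b_w) h_f = 0.85 × 26.7 × (890 − 290) × 80 = 1089360 N.
Remaining web compression depth: a_w = (T − C_f)/(0.85 f'_c b_w) = (2430000 − 1089360)/(0.85 × 26.7 × 290) = 203.70 mm.
M_n = C_f(d − h_f/2) + (T − C_f)(d − a_w/2) = 1089360 × (470 − 40) + 1340640 × (470 − 101.85) = 468.42 + 493.56 = 961.98 × 10⁶ N·mm.
M_n = 961.98 kN·m.

M_n ≈ 962 kN·m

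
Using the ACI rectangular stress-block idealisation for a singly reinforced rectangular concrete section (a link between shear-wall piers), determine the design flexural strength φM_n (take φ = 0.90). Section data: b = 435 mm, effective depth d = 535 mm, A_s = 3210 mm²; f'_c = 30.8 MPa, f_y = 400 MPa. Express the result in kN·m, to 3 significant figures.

T = A_s f_y = 3210 × 400 = 1284000 N = 1284 kN.
From C = T: a = T/(0.85 f'_c b) = 1284000/(0.85 × 30.8 × 435) = 112.75 mm.
M_n = T(d − a/2) = 1284 kN × (535 − 56.375) mm = 614.55 kN·m.
φM_n = 0.90 × 614.55 = 553.10 kN·m.

φM_n ≈ 553 kN·m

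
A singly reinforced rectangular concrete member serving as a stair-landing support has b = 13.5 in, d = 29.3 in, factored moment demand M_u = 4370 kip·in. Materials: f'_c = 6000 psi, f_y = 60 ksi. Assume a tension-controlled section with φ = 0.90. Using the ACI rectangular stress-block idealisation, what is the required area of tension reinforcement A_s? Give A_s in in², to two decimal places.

A_s ≈ 2.89 in²

M_n = M_u/φ = 4370/0.90 = 4855.56 kip·in.
From M_n = 0.85 f'_c a b (d − a/2):
a = d − √(d² − 2M_n/(0.85 f'_c b)) = 29.3 − √(29.3² − 2 × 4855.56/(0.85 × 6 × 13.5)) = 2.515 in.
A_s = 0.85 f'_c a b / f_y = 0.85 × 6 × 2.515 × 13.5 / 60 = 2.886 in².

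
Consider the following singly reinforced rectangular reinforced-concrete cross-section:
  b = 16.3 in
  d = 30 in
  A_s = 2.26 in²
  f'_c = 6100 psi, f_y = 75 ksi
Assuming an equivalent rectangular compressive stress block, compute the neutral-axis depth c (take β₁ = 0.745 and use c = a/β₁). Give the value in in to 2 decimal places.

c ≈ 2.69 in

T = A_s f_y = 2.26 × 75 = 169.5 kips.
a = T/(0.85 f'_c b) = 169.5/(0.85 × 6.1 × 16.3) = 2.0055 in.
With β₁ = 0.745, c = a/β₁ = 2.0055/0.745 = 2.69 in.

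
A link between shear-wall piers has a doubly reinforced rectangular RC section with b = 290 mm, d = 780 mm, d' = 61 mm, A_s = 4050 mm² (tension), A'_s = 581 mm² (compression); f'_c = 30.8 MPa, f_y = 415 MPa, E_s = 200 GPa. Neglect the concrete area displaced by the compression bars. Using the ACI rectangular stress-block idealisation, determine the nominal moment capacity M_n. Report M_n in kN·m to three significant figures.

Assume both tension and compression steel yield.
Net tension couple steel: A_s − A'_s = 3469 mm².
a = (A_s − A'_s) f_y / (0.85 f'_c b) = 1439635/(0.85 × 30.8 × 290) = 189.62 mm.
c = a/β₁ = 189.62/0.83 = 228.46 mm; ε'_s = 0.003(c − d')/c = 0.0022 ≥ f_y/E_s = 0.0021, so compression steel does yield.
M_n = (A_s − A'_s) f_y (d − a/2) + A'_s f_y (d − d') = [1439635 × (780 − 94.81) + 241115 × (780 − 61)] × 10⁻⁶ = 986.42 + 173.36 = 1159.78 kN·m.

M_n ≈ 1160 kN·m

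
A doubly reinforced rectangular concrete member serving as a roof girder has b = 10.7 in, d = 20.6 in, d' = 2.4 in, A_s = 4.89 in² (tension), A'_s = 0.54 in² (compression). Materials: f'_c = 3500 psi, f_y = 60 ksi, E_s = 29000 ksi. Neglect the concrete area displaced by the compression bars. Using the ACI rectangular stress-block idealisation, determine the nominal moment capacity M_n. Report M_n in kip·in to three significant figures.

M_n ≈ 4900 kip·in

Assume both steels yield.
a = (A_s − A'_s) f_y/(0.85 f'_c b) = (4.89 − 0.54) × 60/(0.85 × 3.5 × 10.7) = 8.199 in.
c = a/β₁ = 8.199/0.85 = 9.646 in; ε'_s = 0.003(c − d')/c = 0.0023 ≥ ε_y = 0.0021, so the compression steel yields.
M_n = (A_s − A'_s) f_y (d − a/2) + A'_s f_y (d − d') = 261 × (20.6 − 4.0995) + 32.4 × (20.6 − 2.4) = 4306.6 + 589.7 = 4896.3 kip·in.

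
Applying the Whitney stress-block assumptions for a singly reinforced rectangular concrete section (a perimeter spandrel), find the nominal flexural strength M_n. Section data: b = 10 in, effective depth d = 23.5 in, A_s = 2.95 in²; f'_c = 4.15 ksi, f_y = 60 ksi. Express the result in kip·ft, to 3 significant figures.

T = A_s f_y = 2.95 × 60 = 177 kips.
a = T/(0.85 f'_c b) = 177/(0.85 × 4.15 × 10) = 5.018 in.
M_n = T(d − a/2) = 177 × (23.5 − 2.509) = 3715.4 kip·in = 3715.4/12 = 309.62 kip·ft.

M_n ≈ 310 kip·ft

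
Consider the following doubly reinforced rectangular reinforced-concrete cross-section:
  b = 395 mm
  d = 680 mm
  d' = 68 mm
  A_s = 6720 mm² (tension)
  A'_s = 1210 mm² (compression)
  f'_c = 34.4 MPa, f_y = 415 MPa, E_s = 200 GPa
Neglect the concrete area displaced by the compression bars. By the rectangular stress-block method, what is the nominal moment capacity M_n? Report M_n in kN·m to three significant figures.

M_n ≈ 1640 kN·m

Assume both tension and compression steel yield.
Net tension couple steel: A_s − A'_s = 5510 mm².
a = (A_s − A'_s) f_y / (0.85 f'_c b) = 2286650/(0.85 × 34.4 × 395) = 197.98 mm.
c = a/β₁ = 197.98/0.804 = 246.24 mm; ε'_s = 0.003(c − d')/c = 0.0022 ≥ f_y/E_s = 0.0021, so compression steel does yield.
M_n = (A_s − A'_s) f_y (d − a/2) + A'_s f_y (d − d') = [2286650 × (680 − 98.99) + 502150 × (680 − 68)] × 10⁻⁶ = 1328.57 + 307.32 = 1635.89 kN·m.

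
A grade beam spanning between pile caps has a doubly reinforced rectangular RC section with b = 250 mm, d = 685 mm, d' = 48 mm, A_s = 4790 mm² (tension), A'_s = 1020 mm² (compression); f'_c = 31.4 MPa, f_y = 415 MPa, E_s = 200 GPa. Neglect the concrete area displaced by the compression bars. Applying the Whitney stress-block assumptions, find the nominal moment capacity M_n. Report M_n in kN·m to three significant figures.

Assume both tension and compression steel yield.
Net tension couple steel: A_s − A'_s = 3770 mm².
a = (A_s − A'_s) f_y / (0.85 f'_c b) = 1564550/(0.85 × 31.4 × 250) = 234.48 mm.
c = a/β₁ = 234.48/0.826 = 283.87 mm; ε'_s = 0.003(c − d')/c = 0.0025 ≥ f_y/E_s = 0.0021, so compression steel does yield.
M_n = (A_s − A'_s) f_y (d − a/2) + A'_s f_y (d − d') = [1564550 × (685 − 117.24) + 423300 × (685 − 48)] × 10⁻⁶ = 888.29 + 269.64 = 1157.93 kN·m.

M_n ≈ 1160 kN·m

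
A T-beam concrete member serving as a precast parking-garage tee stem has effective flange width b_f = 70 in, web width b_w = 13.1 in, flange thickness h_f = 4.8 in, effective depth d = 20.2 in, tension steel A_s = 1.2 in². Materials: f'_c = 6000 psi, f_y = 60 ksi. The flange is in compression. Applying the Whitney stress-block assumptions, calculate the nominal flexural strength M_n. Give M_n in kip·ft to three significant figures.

M_n ≈ 121 kip·ft

Tension: T = A_s f_y = 1.2 × 60 = 72 kips.
Try a within the flange: a = T/(0.85 f'_c b_f) = 72/(0.85 × 6 × 70) = 0.202 in.
Since a = 0.202 ≤ h_f = 4.8 in, the stress block lies entirely in the flange; analyse as a rectangular beam of width b_f.
M_n = T(d − a/2) = 72 × (20.2 − 0.101) = 1447.1 kip·in.
M_n = 1447.1/12 = 120.59 kip·ft.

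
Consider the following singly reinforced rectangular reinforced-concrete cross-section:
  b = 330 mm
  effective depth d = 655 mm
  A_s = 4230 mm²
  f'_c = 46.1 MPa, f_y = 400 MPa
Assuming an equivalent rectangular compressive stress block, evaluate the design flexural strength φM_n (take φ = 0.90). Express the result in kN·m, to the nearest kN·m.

φM_n ≈ 898 kN·m

T = A_s f_y = 4230 × 400 = 1692000 N = 1692 kN.
From C = T: a = T/(0.85 f'_c b) = 1692000/(0.85 × 46.1 × 330) = 130.85 mm.
M_n = T(d − a/2) = 1692 kN × (655 − 65.425) mm = 997.56 kN·m.
φM_n = 0.90 × 997.56 = 897.80 kN·m.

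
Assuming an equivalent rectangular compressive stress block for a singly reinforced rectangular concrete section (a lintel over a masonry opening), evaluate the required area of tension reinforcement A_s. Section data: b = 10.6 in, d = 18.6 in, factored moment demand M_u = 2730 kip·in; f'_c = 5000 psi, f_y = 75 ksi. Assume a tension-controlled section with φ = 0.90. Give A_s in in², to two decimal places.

M_n = M_u/φ = 2730/0.90 = 3033.33 kip·in.
From M_n = 0.85 f'_c a b (d − a/2):
a = d − √(d² − 2M_n/(0.85 f'_c b)) = 18.6 − √(18.6² − 2 × 3033.33/(0.85 × 5 × 10.6)) = 4.064 in.
A_s = 0.85 f'_c a b / f_y = 0.85 × 5 × 4.064 × 10.6 / 75 = 2.441 in².

A_s ≈ 2.44 in²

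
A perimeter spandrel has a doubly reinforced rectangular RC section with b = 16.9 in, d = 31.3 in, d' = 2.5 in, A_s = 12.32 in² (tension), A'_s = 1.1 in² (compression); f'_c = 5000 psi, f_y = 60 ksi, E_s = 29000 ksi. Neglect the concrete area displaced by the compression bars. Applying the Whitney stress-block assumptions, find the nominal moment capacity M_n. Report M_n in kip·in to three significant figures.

Assume both steels yield.
a = (A_s − A'_s) f_y/(0.85 f'_c b) = (12.32 − 1.1) × 60/(0.85 × 5 × 16.9) = 9.373 in.
c = a/β₁ = 9.373/0.8 = 11.716 in; ε'_s = 0.003(c − d')/c = 0.0024 ≥ ε_y = 0.0021, so the compression steel yields.
M_n = (A_s − A'_s) f_y (d − a/2) + A'_s f_y (d − d') = 673.2 × (31.3 − 4.6865) + 66 × (31.3 − 2.5) = 17916.2 + 1900.8 = 19817.0 kip·in.

M_n ≈ 19800 kip·in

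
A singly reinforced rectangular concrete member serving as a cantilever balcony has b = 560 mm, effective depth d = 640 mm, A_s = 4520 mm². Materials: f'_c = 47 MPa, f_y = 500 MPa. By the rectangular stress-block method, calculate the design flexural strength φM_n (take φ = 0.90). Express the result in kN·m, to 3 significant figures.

φM_n ≈ 1200 kN·m

T = A_s f_y = 4520 × 500 = 2260000 N = 2260 kN.
From C = T: a = T/(0.85 f'_c b) = 2260000/(0.85 × 47 × 560) = 101.02 mm.
M_n = T(d − a/2) = 2260 kN × (640 − 50.51) mm = 1332.25 kN·m.
φM_n = 0.90 × 1332.25 = 1199.03 kN·m.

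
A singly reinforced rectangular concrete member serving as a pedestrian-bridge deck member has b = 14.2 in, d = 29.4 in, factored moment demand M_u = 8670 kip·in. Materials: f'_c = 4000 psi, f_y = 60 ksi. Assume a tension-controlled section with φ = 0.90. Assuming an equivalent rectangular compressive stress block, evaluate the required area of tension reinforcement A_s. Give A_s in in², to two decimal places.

A_s ≈ 6.30 in²

M_n = M_u/φ = 8670/0.90 = 9633.33 kip·in.
From M_n = 0.85 f'_c a b (d − a/2):
a = d − √(d² − 2M_n/(0.85 f'_c b)) = 29.4 − √(29.4² − 2 × 9633.33/(0.85 × 4 × 14.2)) = 7.829 in.
A_s = 0.85 f'_c a b / f_y = 0.85 × 4 × 7.829 × 14.2 / 60 = 6.300 in².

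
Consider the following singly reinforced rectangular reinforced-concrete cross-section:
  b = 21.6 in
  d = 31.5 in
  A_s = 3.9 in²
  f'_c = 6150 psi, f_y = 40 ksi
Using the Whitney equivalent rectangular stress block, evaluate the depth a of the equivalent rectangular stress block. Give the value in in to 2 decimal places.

a ≈ 1.38 in

T = A_s f_y = 3.9 × 40 = 156 kips.
a = T/(0.85 f'_c b) = 156/(0.85 × 6.15 × 21.6) = 1.38 in.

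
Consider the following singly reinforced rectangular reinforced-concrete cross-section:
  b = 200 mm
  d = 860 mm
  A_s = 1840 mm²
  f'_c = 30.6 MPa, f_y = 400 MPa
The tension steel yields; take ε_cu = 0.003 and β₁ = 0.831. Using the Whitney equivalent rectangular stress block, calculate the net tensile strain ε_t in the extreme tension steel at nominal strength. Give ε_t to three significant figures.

ε_t ≈ 0.0122

a = A_s f_y/(0.85 f'_c b) = 141.48 mm.
β₁ = 0.831, so c = a/β₁ = 141.48/0.831 = 170.25 mm.
From the linear strain diagram with ε_cu = 0.003: ε_t = 0.003 (d − c)/c = 0.003 × (860 − 170.25)/170.25 = 0.0122.
Since ε_t ≥ 0.005, the section is tension-controlled.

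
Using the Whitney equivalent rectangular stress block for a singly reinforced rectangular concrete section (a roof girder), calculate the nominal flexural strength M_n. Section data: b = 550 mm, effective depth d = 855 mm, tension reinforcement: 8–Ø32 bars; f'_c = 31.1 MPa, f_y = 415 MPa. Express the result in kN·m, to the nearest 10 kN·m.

M_n ≈ 2040 kN·m

A_s = 8 × 804 = 6432 mm².
T = A_s f_y = 6432 × 415 = 2669280 N = 2669.28 kN.
From C = T: a = T/(0.85 f'_c b) = 2669280/(0.85 × 31.1 × 550) = 183.59 mm.
M_n = T(d − a/2) = 2669.28 kN × (855 − 91.795) mm = 2037.21 kN·m.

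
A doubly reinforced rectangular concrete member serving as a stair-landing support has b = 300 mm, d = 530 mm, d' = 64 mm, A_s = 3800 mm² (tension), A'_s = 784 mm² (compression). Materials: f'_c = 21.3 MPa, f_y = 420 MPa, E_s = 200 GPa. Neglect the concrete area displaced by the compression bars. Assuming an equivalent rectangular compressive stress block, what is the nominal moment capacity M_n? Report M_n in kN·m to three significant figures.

M_n ≈ 677 kN·m

Assume both tension and compression steel yield.
Net tension couple steel: A_s − A'_s = 3016 mm².
a = (A_s − A'_s) f_y / (0.85 f'_c b) = 1266720/(0.85 × 21.3 × 300) = 233.22 mm.
c = a/β₁ = 233.22/0.85 = 274.38 mm; ε'_s = 0.003(c − d')/c = 0.0023 ≥ f_y/E_s = 0.0021, so compression steel does yield.
M_n = (A_s − A'_s) f_y (d − a/2) + A'_s f_y (d − d') = [1266720 × (530 − 116.61) + 329280 × (530 − 64)] × 10⁻⁶ = 523.65 + 153.44 = 677.09 kN·m.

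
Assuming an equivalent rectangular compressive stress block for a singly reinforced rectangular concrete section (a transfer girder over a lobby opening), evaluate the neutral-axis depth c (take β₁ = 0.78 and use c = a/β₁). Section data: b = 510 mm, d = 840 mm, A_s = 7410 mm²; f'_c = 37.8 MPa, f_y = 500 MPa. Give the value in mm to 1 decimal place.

c ≈ 289.9 mm

T = A_s f_y = 7410 × 500 = 3705000 N = 3705 kN.
Setting C = 0.85 f'_c a b equal to T: a = 3705000/(0.85 × 37.8 × 510) = 226.104 mm.
With β₁ = 0.78, c = a/β₁ = 226.104/0.78 = 289.9 mm.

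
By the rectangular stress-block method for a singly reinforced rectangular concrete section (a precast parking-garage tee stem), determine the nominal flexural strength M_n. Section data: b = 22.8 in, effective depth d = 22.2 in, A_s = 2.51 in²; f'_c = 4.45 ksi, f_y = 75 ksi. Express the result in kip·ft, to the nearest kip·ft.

T = A_s f_y = 2.51 × 75 = 188.25 kips.
a = T/(0.85 f'_c b) = 188.25/(0.85 × 4.45 × 22.8) = 2.183 in.
M_n = T(d − a/2) = 188.25 × (22.2 − 1.0915) = 3973.7 kip·in = 3973.7/12 = 331.14 kip·ft.

M_n ≈ 331 kip·ft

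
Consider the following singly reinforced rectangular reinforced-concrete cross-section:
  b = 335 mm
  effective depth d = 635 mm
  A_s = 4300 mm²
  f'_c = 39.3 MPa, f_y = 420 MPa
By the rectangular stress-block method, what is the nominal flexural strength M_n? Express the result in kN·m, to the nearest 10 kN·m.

M_n ≈ 1000 kN·m

T = A_s f_y = 4300 × 420 = 1806000 N = 1806 kN.
From C = T: a = T/(0.85 f'_c b) = 1806000/(0.85 × 39.3 × 335) = 161.38 mm.
M_n = T(d − a/2) = 1806 kN × (635 − 80.69) mm = 1001.08 kN·m.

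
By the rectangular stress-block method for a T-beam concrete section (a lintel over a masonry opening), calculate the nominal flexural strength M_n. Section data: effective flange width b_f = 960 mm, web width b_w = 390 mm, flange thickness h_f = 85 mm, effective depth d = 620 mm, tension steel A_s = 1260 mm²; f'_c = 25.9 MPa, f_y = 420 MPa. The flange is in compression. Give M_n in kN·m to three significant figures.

Tension: T = A_s f_y = 1260 × 420 = 529200 N.
Try a within the flange: a = T/(0.85 f'_c b_f) = 529200/(0.85 × 25.9 × 960) = 25.04 mm.
Since a = 25.04 ≤ h_f = 85 mm, the stress block lies entirely in the flange; analyse as a rectangular beam of width b_f.
M_n = T(d − a/2) = 529200 × (620 − 12.52) = 321.48 × 10⁶ N·mm.
M_n = 321.48 kN·m.

M_n ≈ 321 kN·m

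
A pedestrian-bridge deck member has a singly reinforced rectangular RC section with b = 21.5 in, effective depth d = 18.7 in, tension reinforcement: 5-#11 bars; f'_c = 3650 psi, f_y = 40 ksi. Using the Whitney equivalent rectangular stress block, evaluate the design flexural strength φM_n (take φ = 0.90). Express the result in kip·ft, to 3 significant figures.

φM_n ≈ 383 kip·ft

A_s = 5 × 1.56 = 7.8 in².
T = A_s f_y = 7.8 × 40 = 312 kips.
a = T/(0.85 f'_c b) = 312/(0.85 × 3.65 × 21.5) = 4.677 in.
M_n = T(d − a/2) = 312 × (18.7 − 2.3385) = 5104.8 kip·in = 5104.8/12 = 425.40 kip·ft.
φM_n = 0.90 × 425.40 = 382.86 kip·ft.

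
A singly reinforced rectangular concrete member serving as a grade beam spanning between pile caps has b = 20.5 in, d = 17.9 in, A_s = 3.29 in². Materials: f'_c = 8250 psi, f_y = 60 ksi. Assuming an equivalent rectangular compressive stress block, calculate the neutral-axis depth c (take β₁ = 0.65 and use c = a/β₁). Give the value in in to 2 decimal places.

c ≈ 2.11 in

T = A_s f_y = 3.29 × 60 = 197.4 kips.
a = T/(0.85 f'_c b) = 197.4/(0.85 × 8.25 × 20.5) = 1.3732 in.
With β₁ = 0.65, c = a/β₁ = 1.3732/0.65 = 2.11 in.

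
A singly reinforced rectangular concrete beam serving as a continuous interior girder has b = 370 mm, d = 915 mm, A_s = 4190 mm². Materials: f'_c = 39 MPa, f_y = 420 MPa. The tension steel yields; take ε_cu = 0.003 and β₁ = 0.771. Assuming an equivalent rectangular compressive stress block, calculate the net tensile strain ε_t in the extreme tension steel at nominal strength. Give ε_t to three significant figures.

a = A_s f_y/(0.85 f'_c b) = 143.48 mm.
β₁ = 0.771, so c = a/β₁ = 143.48/0.771 = 186.10 mm.
From the linear strain diagram with ε_cu = 0.003: ε_t = 0.003 (d − c)/c = 0.003 × (915 − 186.10)/186.10 = 0.0118.
Since ε_t ≥ 0.005, the section is tension-controlled.

ε_t ≈ 0.0118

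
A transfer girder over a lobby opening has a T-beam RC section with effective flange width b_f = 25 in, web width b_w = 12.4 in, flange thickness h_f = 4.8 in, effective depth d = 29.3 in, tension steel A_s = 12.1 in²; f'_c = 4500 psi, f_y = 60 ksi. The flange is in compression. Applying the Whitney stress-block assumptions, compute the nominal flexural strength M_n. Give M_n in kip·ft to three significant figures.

Tension: T = A_s f_y = 12.1 × 60 = 726 kips.
Try a within the flange: a = T/(0.85 f'_c b_f) = 726/(0.85 × 4.5 × 25) = 7.592 in.
a = 7.592 > h_f = 4.8 in: the block extends into the web. Split into flange-overhang and web parts.
C_f = 0.85 f'_c (b_f − b_w) h_f = 0.85 × 4.5 × (25 − 12.4) × 4.8 = 231.3 kips.
Remaining web compression depth: a_w = (T − C_f)/(0.85 f'_c b_w) = (726 − 231.3)/(0.85 × 4.5 × 12.4) = 10.430 in.
M_n = C_f(d − h_f/2) + (T − C_f)(d − a_w/2) = 231.3 × (29.3 − 2.4) + 494.7 × (29.3 − 5.215) = 6222.0 + 11914.8 = 18136.8 kip·in.
M_n = 18136.8/12 = 1511.40 kip·ft.

M_n ≈ 1510 kip·ft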